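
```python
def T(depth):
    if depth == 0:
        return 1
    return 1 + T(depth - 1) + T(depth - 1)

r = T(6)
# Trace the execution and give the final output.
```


T(6)
= 1 + T(5) + T(5)
= 1 + 2 * T(5)
T(k) = 2^(k+1) - 1
T(0) = 1
T(1) = 3
T(2) = 7
T(3) = 15
T(4) = 31
T(6) = 2^7 - 1 = 127


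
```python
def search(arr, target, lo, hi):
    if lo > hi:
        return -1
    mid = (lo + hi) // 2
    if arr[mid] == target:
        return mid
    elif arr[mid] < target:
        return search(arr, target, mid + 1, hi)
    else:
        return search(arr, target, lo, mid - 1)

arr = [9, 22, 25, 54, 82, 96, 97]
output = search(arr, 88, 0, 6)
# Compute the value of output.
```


search(arr, 88, 0, 6)
lo=0, hi=6, mid=3, arr[mid]=54
54 < 88, search right half
lo=4, hi=6, mid=5, arr[mid]=96
96 > 88, search left half
lo=4, hi=4, mid=4, arr[mid]=82
82 < 88, search right half
lo > hi, target not found, return -1
= -1


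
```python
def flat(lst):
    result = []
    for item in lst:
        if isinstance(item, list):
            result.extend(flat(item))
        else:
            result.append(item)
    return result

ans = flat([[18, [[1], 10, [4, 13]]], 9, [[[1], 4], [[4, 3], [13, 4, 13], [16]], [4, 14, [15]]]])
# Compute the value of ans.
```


flat([[18, [[1], 10, [4, 13]]], 9, [[[1], 4], [[4, 3], [13, 4, 13], [16]], [4, 14, [15]]]])
Processing each element:
  [18, [[1], 10, [4, 13]]] is a list -> flat recursively -> [18, 1, 10, 4, 13]
  9 is not a list -> append 9
  [[[1], 4], [[4, 3], [13, 4, 13], [16]], [4, 14, [15]]] is a list -> flat recursively -> [1, 4, 4, 3, 13, 4, 13, 16, 4, 14, 15]
= [18, 1, 10, 4, 13, 9, 1, 4, 4, 3, 13, 4, 13, 16, 4, 14, 15]


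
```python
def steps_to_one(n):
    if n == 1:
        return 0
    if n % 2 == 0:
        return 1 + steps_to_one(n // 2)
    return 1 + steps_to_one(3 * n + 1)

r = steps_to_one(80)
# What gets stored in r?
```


steps_to_one(80)
80 is even -> steps_to_one(40)
40 is even -> steps_to_one(20)
20 is even -> steps_to_one(10)
10 is even -> steps_to_one(5)
5 is odd -> 3*5+1 = 16 -> steps_to_one(16)
16 is even -> steps_to_one(8)
8 is even -> steps_to_one(4)
4 is even -> steps_to_one(2)
2 is even -> steps_to_one(1)
Reached 1 after 9 steps
= 9


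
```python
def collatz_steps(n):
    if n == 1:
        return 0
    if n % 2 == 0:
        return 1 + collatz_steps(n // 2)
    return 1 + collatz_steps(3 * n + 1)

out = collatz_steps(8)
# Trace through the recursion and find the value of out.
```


collatz_steps(8)
8 is even -> collatz_steps(4)
4 is even -> collatz_steps(2)
2 is even -> collatz_steps(1)
Reached 1 after 3 steps
= 3


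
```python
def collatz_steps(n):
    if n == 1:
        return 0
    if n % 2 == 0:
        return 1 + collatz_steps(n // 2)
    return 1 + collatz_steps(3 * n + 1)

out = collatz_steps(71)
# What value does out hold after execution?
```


collatz_steps(71)
71 is odd -> 3*71+1 = 214 -> collatz_steps(214)
214 is even -> collatz_steps(107)
107 is odd -> 3*107+1 = 322 -> collatz_steps(322)
322 is even -> collatz_steps(161)
161 is odd -> 3*161+1 = 484 -> collatz_steps(484)
484 is even -> collatz_steps(242)
242 is even -> collatz_steps(121)
121 is odd -> 3*121+1 = 364 -> collatz_steps(364)
364 is even -> collatz_steps(182)
182 is even -> collatz_steps(91)
91 is odd -> 3*91+1 = 274 -> collatz_steps(274)
274 is even -> collatz_steps(137)
137 is odd -> 3*137+1 = 412 -> collatz_steps(412)
412 is even -> collatz_steps(206)
206 is even -> collatz_steps(103)
103 is odd -> 3*103+1 = 310 -> collatz_steps(310)
310 is even -> collatz_steps(155)
155 is odd -> 3*155+1 = 466 -> collatz_steps(466)
466 is even -> collatz_steps(233)
233 is odd -> 3*233+1 = 700 -> collatz_steps(700)
700 is even -> collatz_steps(350)
350 is even -> collatz_steps(175)
175 is odd -> 3*175+1 = 526 -> collatz_steps(526)
526 is even -> collatz_steps(263)
263 is odd -> 3*263+1 = 790 -> collatz_steps(790)
790 is even -> collatz_steps(395)
395 is odd -> 3*395+1 = 1186 -> collatz_steps(1186)
1186 is even -> collatz_steps(593)
593 is odd -> 3*593+1 = 1780 -> collatz_steps(1780)
1780 is even -> collatz_steps(890)
890 is even -> collatz_steps(445)
445 is odd -> 3*445+1 = 1336 -> collatz_steps(1336)
1336 is even -> collatz_steps(668)
668 is even -> collatz_steps(334)
334 is even -> collatz_steps(167)
167 is odd -> 3*167+1 = 502 -> collatz_steps(502)
502 is even -> collatz_steps(251)
251 is odd -> 3*251+1 = 754 -> collatz_steps(754)
754 is even -> collatz_steps(377)
377 is odd -> 3*377+1 = 1132 -> collatz_steps(1132)
1132 is even -> collatz_steps(566)
566 is even -> collatz_steps(283)
283 is odd -> 3*283+1 = 850 -> collatz_steps(850)
850 is even -> collatz_steps(425)
425 is odd -> 3*425+1 = 1276 -> collatz_steps(1276)
1276 is even -> collatz_steps(638)
638 is even -> collatz_steps(319)
319 is odd -> 3*319+1 = 958 -> collatz_steps(958)
958 is even -> collatz_steps(479)
479 is odd -> 3*479+1 = 1438 -> collatz_steps(1438)
1438 is even -> collatz_steps(719)
719 is odd -> 3*719+1 = 2158 -> collatz_steps(2158)
2158 is even -> collatz_steps(1079)
1079 is odd -> 3*1079+1 = 3238 -> collatz_steps(3238)
3238 is even -> collatz_steps(1619)
1619 is odd -> 3*1619+1 = 4858 -> collatz_steps(4858)
4858 is even -> collatz_steps(2429)
2429 is odd -> 3*2429+1 = 7288 -> collatz_steps(7288)
7288 is even -> collatz_steps(3644)
3644 is even -> collatz_steps(1822)
1822 is even -> collatz_steps(911)
911 is odd -> 3*911+1 = 2734 -> collatz_steps(2734)
2734 is even -> collatz_steps(1367)
1367 is odd -> 3*1367+1 = 4102 -> collatz_steps(4102)
4102 is even -> collatz_steps(2051)
2051 is odd -> 3*2051+1 = 6154 -> collatz_steps(6154)
6154 is even -> collatz_steps(3077)
3077 is odd -> 3*3077+1 = 9232 -> collatz_steps(9232)
9232 is even -> collatz_steps(4616)
4616 is even -> collatz_steps(2308)
2308 is even -> collatz_steps(1154)
1154 is even -> collatz_steps(577)
577 is odd -> 3*577+1 = 1732 -> collatz_steps(1732)
1732 is even -> collatz_steps(866)
866 is even -> collatz_steps(433)
433 is odd -> 3*433+1 = 1300 -> collatz_steps(1300)
1300 is even -> collatz_steps(650)
650 is even -> collatz_steps(325)
325 is odd -> 3*325+1 = 976 -> collatz_steps(976)
976 is even -> collatz_steps(488)
488 is even -> collatz_steps(244)
244 is even -> collatz_steps(122)
122 is even -> collatz_steps(61)
61 is odd -> 3*61+1 = 184 -> collatz_steps(184)
184 is even -> collatz_steps(92)
92 is even -> collatz_steps(46)
46 is even -> collatz_steps(23)
23 is odd -> 3*23+1 = 70 -> collatz_steps(70)
70 is even -> collatz_steps(35)
35 is odd -> 3*35+1 = 106 -> collatz_steps(106)
106 is even -> collatz_steps(53)
53 is odd -> 3*53+1 = 160 -> collatz_steps(160)
160 is even -> collatz_steps(80)
80 is even -> collatz_steps(40)
40 is even -> collatz_steps(20)
20 is even -> collatz_steps(10)
10 is even -> collatz_steps(5)
5 is odd -> 3*5+1 = 16 -> collatz_steps(16)
16 is even -> collatz_steps(8)
8 is even -> collatz_steps(4)
4 is even -> collatz_steps(2)
2 is even -> collatz_steps(1)
Reached 1 after 102 steps
= 102


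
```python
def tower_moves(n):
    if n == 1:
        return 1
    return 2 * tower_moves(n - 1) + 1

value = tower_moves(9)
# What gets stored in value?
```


tower_moves(9)
= 2 * tower_moves(8) + 1
= 2 * (2 * tower_moves(7) + 1) + 1
= 2 * (2 * (2 * tower_moves(6) + 1) + 1) + 1
= 2 * (2 * (2 * (2 * tower_moves(5) + 1) + 1) + 1) + 1
= 2 * (2 * (2 * (2 * (2 * tower_moves(4) + 1) + 1) + 1) + 1) + 1
= 2 * (2 * (2 * (2 * (2 * (2 * tower_moves(3) + 1) + 1) + 1) + 1) + 1) + 1
= 2 * (2 * (2 * (2 * (2 * (2 * (2 * tower_moves(2) + 1) + 1) + 1) + 1) + 1) + 1) + 1
= 2 * (2 * (2 * (2 * (2 * (2 * (2 * (2 * tower_moves(1) + 1) + 1) + 1) + 1) + 1) + 1) + 1) + 1
Now compute bottom-up:
tower_moves(1) = 1
tower_moves(2) = 2 * 1 + 1 = 3
tower_moves(3) = 2 * 3 + 1 = 7
tower_moves(4) = 2 * 7 + 1 = 15
tower_moves(5) = 2 * 15 + 1 = 31
tower_moves(6) = 2 * 31 + 1 = 63
tower_moves(7) = 2 * 63 + 1 = 127
tower_moves(8) = 2 * 127 + 1 = 255
tower_moves(9) = 2 * 255 + 1 = 511
= 511


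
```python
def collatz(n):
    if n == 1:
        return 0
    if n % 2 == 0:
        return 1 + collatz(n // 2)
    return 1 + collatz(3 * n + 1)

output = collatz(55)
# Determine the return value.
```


collatz(55)
55 is odd -> 3*55+1 = 166 -> collatz(166)
166 is even -> collatz(83)
83 is odd -> 3*83+1 = 250 -> collatz(250)
250 is even -> collatz(125)
125 is odd -> 3*125+1 = 376 -> collatz(376)
376 is even -> collatz(188)
188 is even -> collatz(94)
94 is even -> collatz(47)
47 is odd -> 3*47+1 = 142 -> collatz(142)
142 is even -> collatz(71)
71 is odd -> 3*71+1 = 214 -> collatz(214)
214 is even -> collatz(107)
107 is odd -> 3*107+1 = 322 -> collatz(322)
322 is even -> collatz(161)
161 is odd -> 3*161+1 = 484 -> collatz(484)
484 is even -> collatz(242)
242 is even -> collatz(121)
121 is odd -> 3*121+1 = 364 -> collatz(364)
364 is even -> collatz(182)
182 is even -> collatz(91)
91 is odd -> 3*91+1 = 274 -> collatz(274)
274 is even -> collatz(137)
137 is odd -> 3*137+1 = 412 -> collatz(412)
412 is even -> collatz(206)
206 is even -> collatz(103)
103 is odd -> 3*103+1 = 310 -> collatz(310)
310 is even -> collatz(155)
155 is odd -> 3*155+1 = 466 -> collatz(466)
466 is even -> collatz(233)
233 is odd -> 3*233+1 = 700 -> collatz(700)
700 is even -> collatz(350)
350 is even -> collatz(175)
175 is odd -> 3*175+1 = 526 -> collatz(526)
526 is even -> collatz(263)
263 is odd -> 3*263+1 = 790 -> collatz(790)
790 is even -> collatz(395)
395 is odd -> 3*395+1 = 1186 -> collatz(1186)
1186 is even -> collatz(593)
593 is odd -> 3*593+1 = 1780 -> collatz(1780)
1780 is even -> collatz(890)
890 is even -> collatz(445)
445 is odd -> 3*445+1 = 1336 -> collatz(1336)
1336 is even -> collatz(668)
668 is even -> collatz(334)
334 is even -> collatz(167)
167 is odd -> 3*167+1 = 502 -> collatz(502)
502 is even -> collatz(251)
251 is odd -> 3*251+1 = 754 -> collatz(754)
754 is even -> collatz(377)
377 is odd -> 3*377+1 = 1132 -> collatz(1132)
1132 is even -> collatz(566)
566 is even -> collatz(283)
283 is odd -> 3*283+1 = 850 -> collatz(850)
850 is even -> collatz(425)
425 is odd -> 3*425+1 = 1276 -> collatz(1276)
1276 is even -> collatz(638)
638 is even -> collatz(319)
319 is odd -> 3*319+1 = 958 -> collatz(958)
958 is even -> collatz(479)
479 is odd -> 3*479+1 = 1438 -> collatz(1438)
1438 is even -> collatz(719)
719 is odd -> 3*719+1 = 2158 -> collatz(2158)
2158 is even -> collatz(1079)
1079 is odd -> 3*1079+1 = 3238 -> collatz(3238)
3238 is even -> collatz(1619)
1619 is odd -> 3*1619+1 = 4858 -> collatz(4858)
4858 is even -> collatz(2429)
2429 is odd -> 3*2429+1 = 7288 -> collatz(7288)
7288 is even -> collatz(3644)
3644 is even -> collatz(1822)
1822 is even -> collatz(911)
911 is odd -> 3*911+1 = 2734 -> collatz(2734)
2734 is even -> collatz(1367)
1367 is odd -> 3*1367+1 = 4102 -> collatz(4102)
4102 is even -> collatz(2051)
2051 is odd -> 3*2051+1 = 6154 -> collatz(6154)
6154 is even -> collatz(3077)
3077 is odd -> 3*3077+1 = 9232 -> collatz(9232)
9232 is even -> collatz(4616)
4616 is even -> collatz(2308)
2308 is even -> collatz(1154)
1154 is even -> collatz(577)
577 is odd -> 3*577+1 = 1732 -> collatz(1732)
1732 is even -> collatz(866)
866 is even -> collatz(433)
433 is odd -> 3*433+1 = 1300 -> collatz(1300)
1300 is even -> collatz(650)
650 is even -> collatz(325)
325 is odd -> 3*325+1 = 976 -> collatz(976)
976 is even -> collatz(488)
488 is even -> collatz(244)
244 is even -> collatz(122)
122 is even -> collatz(61)
61 is odd -> 3*61+1 = 184 -> collatz(184)
184 is even -> collatz(92)
92 is even -> collatz(46)
46 is even -> collatz(23)
23 is odd -> 3*23+1 = 70 -> collatz(70)
70 is even -> collatz(35)
35 is odd -> 3*35+1 = 106 -> collatz(106)
106 is even -> collatz(53)
53 is odd -> 3*53+1 = 160 -> collatz(160)
160 is even -> collatz(80)
80 is even -> collatz(40)
40 is even -> collatz(20)
20 is even -> collatz(10)
10 is even -> collatz(5)
5 is odd -> 3*5+1 = 16 -> collatz(16)
16 is even -> collatz(8)
8 is even -> collatz(4)
4 is even -> collatz(2)
2 is even -> collatz(1)
Reached 1 after 112 steps
= 112


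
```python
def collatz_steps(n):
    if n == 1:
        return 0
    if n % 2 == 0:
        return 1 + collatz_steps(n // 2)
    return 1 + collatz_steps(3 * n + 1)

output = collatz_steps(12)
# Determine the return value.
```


collatz_steps(12)
12 is even -> collatz_steps(6)
6 is even -> collatz_steps(3)
3 is odd -> 3*3+1 = 10 -> collatz_steps(10)
10 is even -> collatz_steps(5)
5 is odd -> 3*5+1 = 16 -> collatz_steps(16)
16 is even -> collatz_steps(8)
8 is even -> collatz_steps(4)
4 is even -> collatz_steps(2)
2 is even -> collatz_steps(1)
Reached 1 after 9 steps
= 9


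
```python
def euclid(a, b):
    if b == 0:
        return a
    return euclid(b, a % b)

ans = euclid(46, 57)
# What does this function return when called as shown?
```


euclid(46, 57)
= euclid(57, 46 % 57) = euclid(57, 46)
= euclid(46, 57 % 46) = euclid(46, 11)
= euclid(11, 46 % 11) = euclid(11, 2)
= euclid(2, 11 % 2) = euclid(2, 1)
= euclid(1, 2 % 1) = euclid(1, 0)
b == 0, return a = 1


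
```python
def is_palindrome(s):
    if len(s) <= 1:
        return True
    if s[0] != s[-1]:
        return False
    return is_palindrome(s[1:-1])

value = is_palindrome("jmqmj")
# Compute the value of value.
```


is_palindrome("jmqmj")
"jmqmj": s[0]='j' == s[-1]='j' -> is_palindrome("mqm")
"mqm": s[0]='m' == s[-1]='m' -> is_palindrome("q")
"q": len <= 1 -> True
= True


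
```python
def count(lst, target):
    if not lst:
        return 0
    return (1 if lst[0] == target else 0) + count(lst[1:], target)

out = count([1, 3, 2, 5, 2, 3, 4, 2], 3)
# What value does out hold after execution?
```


count([1, 3, 2, 5, 2, 3, 4, 2], 3)
lst[0]=1 != 3: 0 + count([3, 2, 5, 2, 3, 4, 2], 3)
lst[0]=3 == 3: 1 + count([2, 5, 2, 3, 4, 2], 3)
lst[0]=2 != 3: 0 + count([5, 2, 3, 4, 2], 3)
lst[0]=5 != 3: 0 + count([2, 3, 4, 2], 3)
lst[0]=2 != 3: 0 + count([3, 4, 2], 3)
lst[0]=3 == 3: 1 + count([4, 2], 3)
lst[0]=4 != 3: 0 + count([2], 3)
lst[0]=2 != 3: 0 + count([], 3)
= 2


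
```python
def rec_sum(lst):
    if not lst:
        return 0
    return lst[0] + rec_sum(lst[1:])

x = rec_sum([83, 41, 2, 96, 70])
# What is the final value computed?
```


rec_sum([83, 41, 2, 96, 70])
= 83 + rec_sum([41, 2, 96, 70])
= 83 + 41 + rec_sum([2, 96, 70])
= 83 + 41 + 2 + rec_sum([96, 70])
= 83 + 41 + 2 + 96 + rec_sum([70])
= 83 + 41 + 2 + 96 + 70 + rec_sum([])
= 83 + 41 + 2 + 96 + 70 + 0
= 292


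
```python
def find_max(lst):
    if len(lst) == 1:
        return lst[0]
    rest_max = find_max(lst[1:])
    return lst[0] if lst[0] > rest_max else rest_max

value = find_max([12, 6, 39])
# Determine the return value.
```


find_max([12, 6, 39])
= compare 12 with find_max([6, 39])
= compare 6 with find_max([39])
Base: find_max([39]) = 39
compare 6 with 39: max = 39
compare 12 with 39: max = 39
= 39


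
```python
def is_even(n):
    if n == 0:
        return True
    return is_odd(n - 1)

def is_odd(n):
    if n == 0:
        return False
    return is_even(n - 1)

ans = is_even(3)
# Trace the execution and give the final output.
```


is_even(3)
= is_odd(2)
= is_even(1)
= is_odd(0)
n == 0: return False
= False


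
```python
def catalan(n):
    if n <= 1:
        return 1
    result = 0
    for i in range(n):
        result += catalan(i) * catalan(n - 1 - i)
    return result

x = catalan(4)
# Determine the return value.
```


catalan(4)
= sum of catalan(i) * catalan(4-1-i) for i in 0..3
First compute sub-values bottom-up:
  catalan(0) = 1, catalan(1) = 1
  catalan(2) = 1*1 + 1*1 = 2
  catalan(3) = 1*2 + 1*1 + 2*1 = 5
Now catalan(4):
  catalan(0)*catalan(3) = 1*5 = 5
  catalan(1)*catalan(2) = 1*2 = 2
  catalan(2)*catalan(1) = 2*1 = 2
  catalan(3)*catalan(0) = 5*1 = 5
= 5 + 2 + 2 + 5
= 14


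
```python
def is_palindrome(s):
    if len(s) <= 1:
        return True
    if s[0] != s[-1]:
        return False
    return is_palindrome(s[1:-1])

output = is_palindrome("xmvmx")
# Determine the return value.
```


is_palindrome("xmvmx")
"xmvmx": s[0]='x' == s[-1]='x' -> is_palindrome("mvm")
"mvm": s[0]='m' == s[-1]='m' -> is_palindrome("v")
"v": len <= 1 -> True
= True


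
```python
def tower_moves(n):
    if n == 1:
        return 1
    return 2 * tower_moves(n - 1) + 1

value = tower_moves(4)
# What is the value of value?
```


tower_moves(4)
= 2 * tower_moves(3) + 1
= 2 * (2 * tower_moves(2) + 1) + 1
= 2 * (2 * (2 * tower_moves(1) + 1) + 1) + 1
Now compute bottom-up:
tower_moves(1) = 1
tower_moves(2) = 2 * 1 + 1 = 3
tower_moves(3) = 2 * 3 + 1 = 7
tower_moves(4) = 2 * 7 + 1 = 15
= 15


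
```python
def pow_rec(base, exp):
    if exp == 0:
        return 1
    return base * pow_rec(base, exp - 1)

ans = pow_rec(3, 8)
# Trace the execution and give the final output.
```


pow_rec(3, 8)
= 3 * pow_rec(3, 7)
= 3 * 3 * pow_rec(3, 6)
= 3 * 3 * 3 * pow_rec(3, 5)
= 3 * 3 * 3 * 3 * pow_rec(3, 4)
= 3 * 3 * 3 * 3 * 3 * pow_rec(3, 3)
= 3 * 3 * 3 * 3 * 3 * 3 * pow_rec(3, 2)
= 3 * 3 * 3 * 3 * 3 * 3 * 3 * pow_rec(3, 1)
= 3 * 3 * 3 * 3 * 3 * 3 * 3 * 3 * pow_rec(3, 0)
= 3 * 3 * 3 * 3 * 3 * 3 * 3 * 3 * 1
= 6561


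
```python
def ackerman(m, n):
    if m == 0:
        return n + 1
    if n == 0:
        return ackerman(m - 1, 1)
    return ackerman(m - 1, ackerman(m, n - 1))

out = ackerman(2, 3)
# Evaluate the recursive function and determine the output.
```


ackerman(2, 3)
= ackerman(1, ackerman(2, 2))
First compute ackerman(2, 2) = 7
= ackerman(1, 7)
= 9


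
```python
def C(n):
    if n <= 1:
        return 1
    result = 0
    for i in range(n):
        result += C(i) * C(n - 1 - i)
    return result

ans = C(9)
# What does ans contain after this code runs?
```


C(9)
= sum of C(i) * C(9-1-i) for i in 0..8
First compute sub-values bottom-up:
  C(0) = 1, C(1) = 1
  C(2) = 1*1 + 1*1 = 2
  C(3) = 1*2 + 1*1 + 2*1 = 5
  C(4) = 1*5 + 1*2 + 2*1 + 5*1 = 14
  C(5) = 1*14 + 1*5 + 2*2 + 5*1 + 14*1 = 42
  C(6) = 1*42 + 1*14 + 2*5 + 5*2 + 14*1 + 42*1 = 132
  C(7) = 1*132 + 1*42 + 2*14 + 5*5 + 14*2 + 42*1 + 132*1 = 429
  C(8) = 1*429 + 1*132 + 2*42 + 5*14 + 14*5 + 42*2 + 132*1 + 429*1 = 1430
Now C(9):
  C(0)*C(8) = 1*1430 = 1430
  C(1)*C(7) = 1*429 = 429
  C(2)*C(6) = 2*132 = 264
  C(3)*C(5) = 5*42 = 210
  C(4)*C(4) = 14*14 = 196
  C(5)*C(3) = 42*5 = 210
  C(6)*C(2) = 132*2 = 264
  C(7)*C(1) = 429*1 = 429
  C(8)*C(0) = 1430*1 = 1430
= 1430 + 429 + 264 + 210 + 196 + 210 + 264 + 429 + 1430
= 4862


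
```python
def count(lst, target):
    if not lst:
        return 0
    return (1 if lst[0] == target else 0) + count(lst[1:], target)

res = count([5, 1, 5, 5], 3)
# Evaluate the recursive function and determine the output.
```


count([5, 1, 5, 5], 3)
lst[0]=5 != 3: 0 + count([1, 5, 5], 3)
lst[0]=1 != 3: 0 + count([5, 5], 3)
lst[0]=5 != 3: 0 + count([5], 3)
lst[0]=5 != 3: 0 + count([], 3)
= 0


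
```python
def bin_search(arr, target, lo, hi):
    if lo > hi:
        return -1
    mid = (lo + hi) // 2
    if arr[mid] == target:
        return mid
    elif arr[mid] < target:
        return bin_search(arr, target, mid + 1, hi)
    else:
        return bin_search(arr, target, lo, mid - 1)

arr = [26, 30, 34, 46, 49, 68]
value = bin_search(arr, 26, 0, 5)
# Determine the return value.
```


bin_search(arr, 26, 0, 5)
lo=0, hi=5, mid=2, arr[mid]=34
34 > 26, search left half
lo=0, hi=1, mid=0, arr[mid]=26
arr[0] == 26, found at index 0
= 0


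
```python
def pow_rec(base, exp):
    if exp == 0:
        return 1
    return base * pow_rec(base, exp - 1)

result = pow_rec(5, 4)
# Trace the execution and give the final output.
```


pow_rec(5, 4)
= 5 * pow_rec(5, 3)
= 5 * 5 * pow_rec(5, 2)
= 5 * 5 * 5 * pow_rec(5, 1)
= 5 * 5 * 5 * 5 * pow_rec(5, 0)
= 5 * 5 * 5 * 5 * 1
= 625


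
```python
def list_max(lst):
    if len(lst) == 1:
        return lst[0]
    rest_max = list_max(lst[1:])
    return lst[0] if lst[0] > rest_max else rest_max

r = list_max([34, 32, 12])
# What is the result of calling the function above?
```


list_max([34, 32, 12])
= compare 34 with list_max([32, 12])
= compare 32 with list_max([12])
Base: list_max([12]) = 12
compare 32 with 12: max = 32
compare 34 with 32: max = 34
= 34


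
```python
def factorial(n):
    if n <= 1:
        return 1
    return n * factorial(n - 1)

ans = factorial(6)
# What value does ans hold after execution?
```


factorial(6)
= 6 * factorial(5)
= 6 * 5 * factorial(4)
= 6 * 5 * 4 * factorial(3)
= 6 * 5 * 4 * 3 * factorial(2)
= 6 * 5 * 4 * 3 * 2 * factorial(1)
= 6 * 5 * 4 * 3 * 2 * 1
= 720


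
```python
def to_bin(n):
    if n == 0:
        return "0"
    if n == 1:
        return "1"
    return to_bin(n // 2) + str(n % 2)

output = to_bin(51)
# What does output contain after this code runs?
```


to_bin(51)
= to_bin(25) + "1"
= to_bin(12) + "1" + "1"
= to_bin(6) + "0" + "1" + "1"
= to_bin(3) + "0" + "0" + "1" + "1"
= to_bin(1) + "1" + "0" + "0" + "1" + "1"
= "1" + "1" + "0" + "0" + "1" + "1"
= "110011"


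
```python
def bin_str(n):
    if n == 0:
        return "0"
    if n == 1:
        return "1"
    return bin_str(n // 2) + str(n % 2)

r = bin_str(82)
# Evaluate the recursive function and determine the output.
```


bin_str(82)
= bin_str(41) + "0"
= bin_str(20) + "1" + "0"
= bin_str(10) + "0" + "1" + "0"
= bin_str(5) + "0" + "0" + "1" + "0"
= bin_str(2) + "1" + "0" + "0" + "1" + "0"
= bin_str(1) + "0" + "1" + "0" + "0" + "1" + "0"
= "1" + "0" + "1" + "0" + "0" + "1" + "0"
= "1010010"


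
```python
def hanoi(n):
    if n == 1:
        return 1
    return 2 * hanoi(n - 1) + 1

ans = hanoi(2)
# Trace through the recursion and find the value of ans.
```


hanoi(2)
= 2 * hanoi(1) + 1
Now compute bottom-up:
hanoi(1) = 1
hanoi(2) = 2 * 1 + 1 = 3
= 3


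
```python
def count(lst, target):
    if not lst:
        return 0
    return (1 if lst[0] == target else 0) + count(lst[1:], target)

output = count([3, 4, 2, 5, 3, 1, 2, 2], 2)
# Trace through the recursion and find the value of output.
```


count([3, 4, 2, 5, 3, 1, 2, 2], 2)
lst[0]=3 != 2: 0 + count([4, 2, 5, 3, 1, 2, 2], 2)
lst[0]=4 != 2: 0 + count([2, 5, 3, 1, 2, 2], 2)
lst[0]=2 == 2: 1 + count([5, 3, 1, 2, 2], 2)
lst[0]=5 != 2: 0 + count([3, 1, 2, 2], 2)
lst[0]=3 != 2: 0 + count([1, 2, 2], 2)
lst[0]=1 != 2: 0 + count([2, 2], 2)
lst[0]=2 == 2: 1 + count([2], 2)
lst[0]=2 == 2: 1 + count([], 2)
= 3


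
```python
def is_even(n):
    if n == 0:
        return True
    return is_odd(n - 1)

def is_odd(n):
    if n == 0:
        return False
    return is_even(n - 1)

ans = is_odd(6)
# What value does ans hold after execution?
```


is_odd(6)
= is_even(5)
= is_odd(4)
= is_even(3)
= is_odd(2)
= is_even(1)
= is_odd(0)
n == 0: return False
= False


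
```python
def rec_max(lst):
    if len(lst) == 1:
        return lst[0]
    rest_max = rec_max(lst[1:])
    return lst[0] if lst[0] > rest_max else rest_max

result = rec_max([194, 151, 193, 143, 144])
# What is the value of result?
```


rec_max([194, 151, 193, 143, 144])
= compare 194 with rec_max([151, 193, 143, 144])
= compare 151 with rec_max([193, 143, 144])
= compare 193 with rec_max([143, 144])
= compare 143 with rec_max([144])
Base: rec_max([144]) = 144
compare 143 with 144: max = 144
compare 193 with 144: max = 193
compare 151 with 193: max = 193
compare 194 with 193: max = 194
= 194


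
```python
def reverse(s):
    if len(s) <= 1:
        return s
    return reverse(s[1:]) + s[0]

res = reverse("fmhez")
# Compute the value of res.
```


reverse("fmhez")
= reverse("mhez") + "f"
= reverse("hez") + "m" + "f"
= reverse("ez") + "h" + "m" + "f"
= reverse("z") + "e" + "h" + "m" + "f"
= "z" + "e" + "h" + "m" + "f"
= "zehmf"


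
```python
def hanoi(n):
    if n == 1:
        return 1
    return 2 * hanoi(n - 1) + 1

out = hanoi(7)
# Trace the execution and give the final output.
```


hanoi(7)
= 2 * hanoi(6) + 1
= 2 * (2 * hanoi(5) + 1) + 1
= 2 * (2 * (2 * hanoi(4) + 1) + 1) + 1
= 2 * (2 * (2 * (2 * hanoi(3) + 1) + 1) + 1) + 1
= 2 * (2 * (2 * (2 * (2 * hanoi(2) + 1) + 1) + 1) + 1) + 1
= 2 * (2 * (2 * (2 * (2 * (2 * hanoi(1) + 1) + 1) + 1) + 1) + 1) + 1
Now compute bottom-up:
hanoi(1) = 1
hanoi(2) = 2 * 1 + 1 = 3
hanoi(3) = 2 * 3 + 1 = 7
hanoi(4) = 2 * 7 + 1 = 15
hanoi(5) = 2 * 15 + 1 = 31
hanoi(6) = 2 * 31 + 1 = 63
hanoi(7) = 2 * 63 + 1 = 127
= 127


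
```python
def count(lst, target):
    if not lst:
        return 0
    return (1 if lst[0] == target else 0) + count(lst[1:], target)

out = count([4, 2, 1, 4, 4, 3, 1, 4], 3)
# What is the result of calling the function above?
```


count([4, 2, 1, 4, 4, 3, 1, 4], 3)
lst[0]=4 != 3: 0 + count([2, 1, 4, 4, 3, 1, 4], 3)
lst[0]=2 != 3: 0 + count([1, 4, 4, 3, 1, 4], 3)
lst[0]=1 != 3: 0 + count([4, 4, 3, 1, 4], 3)
lst[0]=4 != 3: 0 + count([4, 3, 1, 4], 3)
lst[0]=4 != 3: 0 + count([3, 1, 4], 3)
lst[0]=3 == 3: 1 + count([1, 4], 3)
lst[0]=1 != 3: 0 + count([4], 3)
lst[0]=4 != 3: 0 + count([], 3)
= 1


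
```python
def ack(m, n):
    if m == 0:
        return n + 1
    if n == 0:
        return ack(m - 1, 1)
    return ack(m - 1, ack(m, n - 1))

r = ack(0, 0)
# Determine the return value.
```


ack(0, 0)
m == 0: return 0 + 1 = 1
= 1


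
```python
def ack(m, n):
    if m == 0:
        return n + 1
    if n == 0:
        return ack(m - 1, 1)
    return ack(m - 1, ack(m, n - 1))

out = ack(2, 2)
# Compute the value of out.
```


ack(2, 2)
= ack(1, ack(2, 1))
First compute ack(2, 1) = 5
= ack(1, 5)
= 7


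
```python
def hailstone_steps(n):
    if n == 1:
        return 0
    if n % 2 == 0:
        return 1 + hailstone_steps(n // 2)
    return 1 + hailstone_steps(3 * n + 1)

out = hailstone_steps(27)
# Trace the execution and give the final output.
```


hailstone_steps(27)
27 is odd -> 3*27+1 = 82 -> hailstone_steps(82)
82 is even -> hailstone_steps(41)
41 is odd -> 3*41+1 = 124 -> hailstone_steps(124)
124 is even -> hailstone_steps(62)
62 is even -> hailstone_steps(31)
31 is odd -> 3*31+1 = 94 -> hailstone_steps(94)
94 is even -> hailstone_steps(47)
47 is odd -> 3*47+1 = 142 -> hailstone_steps(142)
142 is even -> hailstone_steps(71)
71 is odd -> 3*71+1 = 214 -> hailstone_steps(214)
214 is even -> hailstone_steps(107)
107 is odd -> 3*107+1 = 322 -> hailstone_steps(322)
322 is even -> hailstone_steps(161)
161 is odd -> 3*161+1 = 484 -> hailstone_steps(484)
484 is even -> hailstone_steps(242)
242 is even -> hailstone_steps(121)
121 is odd -> 3*121+1 = 364 -> hailstone_steps(364)
364 is even -> hailstone_steps(182)
182 is even -> hailstone_steps(91)
91 is odd -> 3*91+1 = 274 -> hailstone_steps(274)
274 is even -> hailstone_steps(137)
137 is odd -> 3*137+1 = 412 -> hailstone_steps(412)
412 is even -> hailstone_steps(206)
206 is even -> hailstone_steps(103)
103 is odd -> 3*103+1 = 310 -> hailstone_steps(310)
310 is even -> hailstone_steps(155)
155 is odd -> 3*155+1 = 466 -> hailstone_steps(466)
466 is even -> hailstone_steps(233)
233 is odd -> 3*233+1 = 700 -> hailstone_steps(700)
700 is even -> hailstone_steps(350)
350 is even -> hailstone_steps(175)
175 is odd -> 3*175+1 = 526 -> hailstone_steps(526)
526 is even -> hailstone_steps(263)
263 is odd -> 3*263+1 = 790 -> hailstone_steps(790)
790 is even -> hailstone_steps(395)
395 is odd -> 3*395+1 = 1186 -> hailstone_steps(1186)
1186 is even -> hailstone_steps(593)
593 is odd -> 3*593+1 = 1780 -> hailstone_steps(1780)
1780 is even -> hailstone_steps(890)
890 is even -> hailstone_steps(445)
445 is odd -> 3*445+1 = 1336 -> hailstone_steps(1336)
1336 is even -> hailstone_steps(668)
668 is even -> hailstone_steps(334)
334 is even -> hailstone_steps(167)
167 is odd -> 3*167+1 = 502 -> hailstone_steps(502)
502 is even -> hailstone_steps(251)
251 is odd -> 3*251+1 = 754 -> hailstone_steps(754)
754 is even -> hailstone_steps(377)
377 is odd -> 3*377+1 = 1132 -> hailstone_steps(1132)
1132 is even -> hailstone_steps(566)
566 is even -> hailstone_steps(283)
283 is odd -> 3*283+1 = 850 -> hailstone_steps(850)
850 is even -> hailstone_steps(425)
425 is odd -> 3*425+1 = 1276 -> hailstone_steps(1276)
1276 is even -> hailstone_steps(638)
638 is even -> hailstone_steps(319)
319 is odd -> 3*319+1 = 958 -> hailstone_steps(958)
958 is even -> hailstone_steps(479)
479 is odd -> 3*479+1 = 1438 -> hailstone_steps(1438)
1438 is even -> hailstone_steps(719)
719 is odd -> 3*719+1 = 2158 -> hailstone_steps(2158)
2158 is even -> hailstone_steps(1079)
1079 is odd -> 3*1079+1 = 3238 -> hailstone_steps(3238)
3238 is even -> hailstone_steps(1619)
1619 is odd -> 3*1619+1 = 4858 -> hailstone_steps(4858)
4858 is even -> hailstone_steps(2429)
2429 is odd -> 3*2429+1 = 7288 -> hailstone_steps(7288)
7288 is even -> hailstone_steps(3644)
3644 is even -> hailstone_steps(1822)
1822 is even -> hailstone_steps(911)
911 is odd -> 3*911+1 = 2734 -> hailstone_steps(2734)
2734 is even -> hailstone_steps(1367)
1367 is odd -> 3*1367+1 = 4102 -> hailstone_steps(4102)
4102 is even -> hailstone_steps(2051)
2051 is odd -> 3*2051+1 = 6154 -> hailstone_steps(6154)
6154 is even -> hailstone_steps(3077)
3077 is odd -> 3*3077+1 = 9232 -> hailstone_steps(9232)
9232 is even -> hailstone_steps(4616)
4616 is even -> hailstone_steps(2308)
2308 is even -> hailstone_steps(1154)
1154 is even -> hailstone_steps(577)
577 is odd -> 3*577+1 = 1732 -> hailstone_steps(1732)
1732 is even -> hailstone_steps(866)
866 is even -> hailstone_steps(433)
433 is odd -> 3*433+1 = 1300 -> hailstone_steps(1300)
1300 is even -> hailstone_steps(650)
650 is even -> hailstone_steps(325)
325 is odd -> 3*325+1 = 976 -> hailstone_steps(976)
976 is even -> hailstone_steps(488)
488 is even -> hailstone_steps(244)
244 is even -> hailstone_steps(122)
122 is even -> hailstone_steps(61)
61 is odd -> 3*61+1 = 184 -> hailstone_steps(184)
184 is even -> hailstone_steps(92)
92 is even -> hailstone_steps(46)
46 is even -> hailstone_steps(23)
23 is odd -> 3*23+1 = 70 -> hailstone_steps(70)
70 is even -> hailstone_steps(35)
35 is odd -> 3*35+1 = 106 -> hailstone_steps(106)
106 is even -> hailstone_steps(53)
53 is odd -> 3*53+1 = 160 -> hailstone_steps(160)
160 is even -> hailstone_steps(80)
80 is even -> hailstone_steps(40)
40 is even -> hailstone_steps(20)
20 is even -> hailstone_steps(10)
10 is even -> hailstone_steps(5)
5 is odd -> 3*5+1 = 16 -> hailstone_steps(16)
16 is even -> hailstone_steps(8)
8 is even -> hailstone_steps(4)
4 is even -> hailstone_steps(2)
2 is even -> hailstone_steps(1)
Reached 1 after 111 steps
= 111


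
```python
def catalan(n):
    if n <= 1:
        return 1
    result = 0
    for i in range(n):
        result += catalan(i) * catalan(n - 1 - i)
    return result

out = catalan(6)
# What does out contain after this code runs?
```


catalan(6)
= sum of catalan(i) * catalan(6-1-i) for i in 0..5
First compute sub-values bottom-up:
  catalan(0) = 1, catalan(1) = 1
  catalan(2) = 1*1 + 1*1 = 2
  catalan(3) = 1*2 + 1*1 + 2*1 = 5
  catalan(4) = 1*5 + 1*2 + 2*1 + 5*1 = 14
  catalan(5) = 1*14 + 1*5 + 2*2 + 5*1 + 14*1 = 42
Now catalan(6):
  catalan(0)*catalan(5) = 1*42 = 42
  catalan(1)*catalan(4) = 1*14 = 14
  catalan(2)*catalan(3) = 2*5 = 10
  catalan(3)*catalan(2) = 5*2 = 10
  catalan(4)*catalan(1) = 14*1 = 14
  catalan(5)*catalan(0) = 42*1 = 42
= 42 + 14 + 10 + 10 + 14 + 42
= 132


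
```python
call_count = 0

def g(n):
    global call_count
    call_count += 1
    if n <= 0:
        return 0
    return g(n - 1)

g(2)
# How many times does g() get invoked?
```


g(2) calls g(1) calls ... calls g(0)
Total calls: 2 + 1 (for base case) = 3


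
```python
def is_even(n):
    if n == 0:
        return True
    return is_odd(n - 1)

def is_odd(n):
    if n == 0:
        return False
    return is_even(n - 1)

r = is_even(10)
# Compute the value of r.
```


is_even(10)
= is_odd(9)
= is_even(8)
= is_odd(7)
= is_even(6)
= is_odd(5)
= is_even(4)
= is_odd(3)
= is_even(2)
= is_odd(1)
= is_even(0)
n == 0: return True
= True


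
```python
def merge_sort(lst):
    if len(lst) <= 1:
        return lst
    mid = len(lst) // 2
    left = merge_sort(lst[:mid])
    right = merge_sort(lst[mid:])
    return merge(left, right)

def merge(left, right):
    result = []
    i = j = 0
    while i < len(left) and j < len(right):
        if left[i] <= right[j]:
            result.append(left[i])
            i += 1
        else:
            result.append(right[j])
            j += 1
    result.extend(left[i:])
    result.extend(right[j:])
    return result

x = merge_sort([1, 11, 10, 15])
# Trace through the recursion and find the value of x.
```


merge_sort([1, 11, 10, 15])
Split into [1, 11] and [10, 15]
Left sorted: [1, 11]
Right sorted: [10, 15]
Merge [1, 11] and [10, 15]
= [1, 10, 11, 15]


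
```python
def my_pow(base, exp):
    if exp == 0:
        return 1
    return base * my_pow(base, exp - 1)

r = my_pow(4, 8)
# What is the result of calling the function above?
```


my_pow(4, 8)
= 4 * my_pow(4, 7)
= 4 * 4 * my_pow(4, 6)
= 4 * 4 * 4 * my_pow(4, 5)
= 4 * 4 * 4 * 4 * my_pow(4, 4)
= 4 * 4 * 4 * 4 * 4 * my_pow(4, 3)
= 4 * 4 * 4 * 4 * 4 * 4 * my_pow(4, 2)
= 4 * 4 * 4 * 4 * 4 * 4 * 4 * my_pow(4, 1)
= 4 * 4 * 4 * 4 * 4 * 4 * 4 * 4 * my_pow(4, 0)
= 4 * 4 * 4 * 4 * 4 * 4 * 4 * 4 * 1
= 65536


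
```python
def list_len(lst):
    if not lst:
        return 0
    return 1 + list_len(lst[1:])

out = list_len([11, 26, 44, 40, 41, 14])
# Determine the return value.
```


list_len([11, 26, 44, 40, 41, 14])
= 1 + list_len([26, 44, 40, 41, 14])
= 1 + 1 + list_len([44, 40, 41, 14])
= 1 + 1 + 1 + list_len([40, 41, 14])
= 1 + 1 + 1 + 1 + list_len([41, 14])
= 1 + 1 + 1 + 1 + 1 + list_len([14])
= 1 + 1 + 1 + 1 + 1 + 1 + list_len([])
= 1 + 1 + 1 + 1 + 1 + 1 + 0
= 6


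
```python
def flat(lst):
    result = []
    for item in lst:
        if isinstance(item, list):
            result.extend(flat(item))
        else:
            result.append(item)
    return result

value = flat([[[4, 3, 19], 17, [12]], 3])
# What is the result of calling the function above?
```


flat([[[4, 3, 19], 17, [12]], 3])
Processing each element:
  [[4, 3, 19], 17, [12]] is a list -> flat recursively -> [4, 3, 19, 17, 12]
  3 is not a list -> append 3
= [4, 3, 19, 17, 12, 3]


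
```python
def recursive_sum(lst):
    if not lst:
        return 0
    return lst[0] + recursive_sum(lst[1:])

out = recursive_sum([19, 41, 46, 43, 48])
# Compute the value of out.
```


recursive_sum([19, 41, 46, 43, 48])
= 19 + recursive_sum([41, 46, 43, 48])
= 19 + 41 + recursive_sum([46, 43, 48])
= 19 + 41 + 46 + recursive_sum([43, 48])
= 19 + 41 + 46 + 43 + recursive_sum([48])
= 19 + 41 + 46 + 43 + 48 + recursive_sum([])
= 19 + 41 + 46 + 43 + 48 + 0
= 197


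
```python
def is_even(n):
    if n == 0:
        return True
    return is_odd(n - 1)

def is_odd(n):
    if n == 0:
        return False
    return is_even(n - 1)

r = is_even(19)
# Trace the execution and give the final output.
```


is_even(19)
= is_odd(18)
= is_even(17)
= is_odd(16)
= is_even(15)
= is_odd(14)
= is_even(13)
= is_odd(12)
= is_even(11)
= is_odd(10)
= is_even(9)
= is_odd(8)
= is_even(7)
= is_odd(6)
= is_even(5)
= is_odd(4)
= is_even(3)
= is_odd(2)
= is_even(1)
= is_odd(0)
n == 0: return False
= False


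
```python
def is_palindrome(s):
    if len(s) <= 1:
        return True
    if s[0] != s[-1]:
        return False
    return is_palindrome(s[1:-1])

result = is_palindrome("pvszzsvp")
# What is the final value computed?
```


is_palindrome("pvszzsvp")
"pvszzsvp": s[0]='p' == s[-1]='p' -> is_palindrome("vszzsv")
"vszzsv": s[0]='v' == s[-1]='v' -> is_palindrome("szzs")
"szzs": s[0]='s' == s[-1]='s' -> is_palindrome("zz")
"zz": s[0]='z' == s[-1]='z' -> is_palindrome("")
"": len <= 1 -> True
= True


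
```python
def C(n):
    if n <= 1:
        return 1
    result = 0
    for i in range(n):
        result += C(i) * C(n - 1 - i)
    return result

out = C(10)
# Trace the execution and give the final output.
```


C(10)
= sum of C(i) * C(10-1-i) for i in 0..9
First compute sub-values bottom-up:
  C(0) = 1, C(1) = 1
  C(2) = 1*1 + 1*1 = 2
  C(3) = 1*2 + 1*1 + 2*1 = 5
  C(4) = 1*5 + 1*2 + 2*1 + 5*1 = 14
  C(5) = 1*14 + 1*5 + 2*2 + 5*1 + 14*1 = 42
  C(6) = 1*42 + 1*14 + 2*5 + 5*2 + 14*1 + 42*1 = 132
  C(7) = 1*132 + 1*42 + 2*14 + 5*5 + 14*2 + 42*1 + 132*1 = 429
  C(8) = 1*429 + 1*132 + 2*42 + 5*14 + 14*5 + 42*2 + 132*1 + 429*1 = 1430
  C(9) = 1*1430 + 1*429 + 2*132 + 5*42 + 14*14 + 42*5 + 132*2 + 429*1 + 1430*1 = 4862
Now C(10):
  C(0)*C(9) = 1*4862 = 4862
  C(1)*C(8) = 1*1430 = 1430
  C(2)*C(7) = 2*429 = 858
  C(3)*C(6) = 5*132 = 660
  C(4)*C(5) = 14*42 = 588
  C(5)*C(4) = 42*14 = 588
  C(6)*C(3) = 132*5 = 660
  C(7)*C(2) = 429*2 = 858
  C(8)*C(1) = 1430*1 = 1430
  C(9)*C(0) = 4862*1 = 4862
= 4862 + 1430 + 858 + 660 + 588 + 588 + 660 + 858 + 1430 + 4862
= 16796


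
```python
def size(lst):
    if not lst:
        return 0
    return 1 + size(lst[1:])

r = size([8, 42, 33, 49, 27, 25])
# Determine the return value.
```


size([8, 42, 33, 49, 27, 25])
= 1 + size([42, 33, 49, 27, 25])
= 1 + 1 + size([33, 49, 27, 25])
= 1 + 1 + 1 + size([49, 27, 25])
= 1 + 1 + 1 + 1 + size([27, 25])
= 1 + 1 + 1 + 1 + 1 + size([25])
= 1 + 1 + 1 + 1 + 1 + 1 + size([])
= 1 + 1 + 1 + 1 + 1 + 1 + 0
= 6


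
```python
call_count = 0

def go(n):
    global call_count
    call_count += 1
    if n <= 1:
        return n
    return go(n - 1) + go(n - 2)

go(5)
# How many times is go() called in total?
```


go(5) calls go(4) and go(3); each non-base call branches into two more.
Let C(k) = total number of calls made by go(k), including the call to go(k) itself.
Base cases: C(0) = 1, C(1) = 1
Recurrence: C(k) = 1 + C(k-1) + C(k-2)
  C(2) = 1 + C(1) + C(0) = 1 + 1 + 1 = 3
  C(3) = 1 + C(2) + C(1) = 1 + 3 + 1 = 5
  C(4) = 1 + C(3) + C(2) = 1 + 5 + 3 = 9
  C(5) = 1 + C(4) + C(3) = 1 + 9 + 5 = 15
Total calls = C(5) = 15


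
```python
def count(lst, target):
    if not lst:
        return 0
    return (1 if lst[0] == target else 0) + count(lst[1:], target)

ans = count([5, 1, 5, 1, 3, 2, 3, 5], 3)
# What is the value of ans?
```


count([5, 1, 5, 1, 3, 2, 3, 5], 3)
lst[0]=5 != 3: 0 + count([1, 5, 1, 3, 2, 3, 5], 3)
lst[0]=1 != 3: 0 + count([5, 1, 3, 2, 3, 5], 3)
lst[0]=5 != 3: 0 + count([1, 3, 2, 3, 5], 3)
lst[0]=1 != 3: 0 + count([3, 2, 3, 5], 3)
lst[0]=3 == 3: 1 + count([2, 3, 5], 3)
lst[0]=2 != 3: 0 + count([3, 5], 3)
lst[0]=3 == 3: 1 + count([5], 3)
lst[0]=5 != 3: 0 + count([], 3)
= 2


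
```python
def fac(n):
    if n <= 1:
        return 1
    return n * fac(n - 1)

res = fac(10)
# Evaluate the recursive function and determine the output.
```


fac(10)
= 10 * fac(9)
= 10 * 9 * fac(8)
= 10 * 9 * 8 * fac(7)
= 10 * 9 * 8 * 7 * fac(6)
= 10 * 9 * 8 * 7 * 6 * fac(5)
= 10 * 9 * 8 * 7 * 6 * 5 * fac(4)
= 10 * 9 * 8 * 7 * 6 * 5 * 4 * fac(3)
= 10 * 9 * 8 * 7 * 6 * 5 * 4 * 3 * fac(2)
= 10 * 9 * 8 * 7 * 6 * 5 * 4 * 3 * 2 * fac(1)
= 10 * 9 * 8 * 7 * 6 * 5 * 4 * 3 * 2 * 1
= 3628800


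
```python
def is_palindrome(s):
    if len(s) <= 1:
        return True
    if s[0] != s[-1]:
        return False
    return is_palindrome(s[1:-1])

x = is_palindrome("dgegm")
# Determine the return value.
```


is_palindrome("dgegm")
"dgegm": s[0]='d' != s[-1]='m' -> False
= False


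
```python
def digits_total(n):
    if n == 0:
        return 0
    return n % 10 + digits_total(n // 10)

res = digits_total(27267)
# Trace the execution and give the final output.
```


digits_total(27267)
= 7 + digits_total(2726)
= 7 + 6 + digits_total(272)
= 7 + 6 + 2 + digits_total(27)
= 7 + 6 + 2 + 7 + digits_total(2)
= 7 + 6 + 2 + 7 + 2 + digits_total(0)
= 7 + 6 + 2 + 7 + 2 + 0
= 24


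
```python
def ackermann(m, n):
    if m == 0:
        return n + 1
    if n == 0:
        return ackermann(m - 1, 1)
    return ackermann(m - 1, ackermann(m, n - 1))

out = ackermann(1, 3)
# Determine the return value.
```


ackermann(1, 3)
= ackermann(0, ackermann(1, 2))
First compute ackermann(1, 2) = 4
= ackermann(0, 4)
= 5


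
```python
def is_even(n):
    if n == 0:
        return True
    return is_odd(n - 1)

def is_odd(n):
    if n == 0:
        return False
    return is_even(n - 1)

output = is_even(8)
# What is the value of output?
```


is_even(8)
= is_odd(7)
= is_even(6)
= is_odd(5)
= is_even(4)
= is_odd(3)
= is_even(2)
= is_odd(1)
= is_even(0)
n == 0: return True
= True


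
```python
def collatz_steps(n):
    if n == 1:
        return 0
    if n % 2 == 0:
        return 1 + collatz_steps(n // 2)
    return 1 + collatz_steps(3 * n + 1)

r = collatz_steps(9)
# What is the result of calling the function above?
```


collatz_steps(9)
9 is odd -> 3*9+1 = 28 -> collatz_steps(28)
28 is even -> collatz_steps(14)
14 is even -> collatz_steps(7)
7 is odd -> 3*7+1 = 22 -> collatz_steps(22)
22 is even -> collatz_steps(11)
11 is odd -> 3*11+1 = 34 -> collatz_steps(34)
34 is even -> collatz_steps(17)
17 is odd -> 3*17+1 = 52 -> collatz_steps(52)
52 is even -> collatz_steps(26)
26 is even -> collatz_steps(13)
13 is odd -> 3*13+1 = 40 -> collatz_steps(40)
40 is even -> collatz_steps(20)
20 is even -> collatz_steps(10)
10 is even -> collatz_steps(5)
5 is odd -> 3*5+1 = 16 -> collatz_steps(16)
16 is even -> collatz_steps(8)
8 is even -> collatz_steps(4)
4 is even -> collatz_steps(2)
2 is even -> collatz_steps(1)
Reached 1 after 19 steps
= 19
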